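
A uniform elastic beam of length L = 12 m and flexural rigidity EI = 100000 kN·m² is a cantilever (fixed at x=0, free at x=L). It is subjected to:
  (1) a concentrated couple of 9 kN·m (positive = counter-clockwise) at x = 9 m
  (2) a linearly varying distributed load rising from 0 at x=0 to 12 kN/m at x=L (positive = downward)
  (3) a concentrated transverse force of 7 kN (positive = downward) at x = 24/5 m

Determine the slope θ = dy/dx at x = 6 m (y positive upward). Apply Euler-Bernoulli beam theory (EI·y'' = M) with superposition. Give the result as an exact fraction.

θ(6) = -3501/156250 rad

Load 1 — applied couple M₀=9 kN·m at a=9 m (b=L-a=3):
  θ_1 = M₀x/EI  [x≤a] = 9·6/100000 = 27/50000 rad
Load 2 — triangular load w₀=12 kN/m (0→w₀ over full span):
  θ_2 = (w₀Lx²/4-w₀L²x/3-w₀x⁴/(24L))/EI = (12·12·6²/4-12·12²·6/3-12·6⁴/(24·12))/100000 = -1107/50000 rad
Load 3 — point force P=7 kN at a=24/5 m (b=L-a=36/5):
  θ_3 = -Pa²/(2EI)  [x>a] = -7·(24/5)²/(2·100000) = -63/78125 rad
Superposition: θ = Σ θ_i = -3501/156250 rad ≈ -0.022406 rad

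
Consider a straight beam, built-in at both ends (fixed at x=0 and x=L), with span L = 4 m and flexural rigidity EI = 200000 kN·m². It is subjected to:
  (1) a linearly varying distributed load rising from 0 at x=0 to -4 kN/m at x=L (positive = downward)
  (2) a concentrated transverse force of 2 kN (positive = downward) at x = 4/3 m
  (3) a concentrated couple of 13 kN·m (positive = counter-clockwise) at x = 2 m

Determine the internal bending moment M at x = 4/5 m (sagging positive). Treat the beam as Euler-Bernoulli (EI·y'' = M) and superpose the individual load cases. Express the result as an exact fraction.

M(4/5) = 1423/1500 kN·m

Load 1 — triangular load w₀=-4 kN/m (0→w₀ over full span):
  M_1 = 3w₀Lx/20 - w₀L²/30 - w₀x³/(6L) = 3·(-4)·4·(4/5)/20 - (-4)·4²/30 - (-4)·(4/5)³/(6·4) = 112/375 kN·m
Load 2 — point force P=2 kN at a=4/3 m (b=L-a=8/3):
  M_2 = Pb²(3a+b)x/L³ - Pab²/L²  [x≤a] = 2·(8/3)²·(3·(4/3)+(8/3))·(4/5)/4³ - 2·(4/3)·(8/3)²/4² = 0 kN·m
Load 3 — applied couple M₀=13 kN·m at a=2 m (b=L-a=2):
  M_3 = R_Ax - M_A  [x≤a] with R_A=39/8, M_A=13/4 = (39/8)·(4/5) - (13/4) = 13/20 kN·m
Superposition: M = Σ M_i = 1423/1500 kN·m ≈ 0.948667 kN·m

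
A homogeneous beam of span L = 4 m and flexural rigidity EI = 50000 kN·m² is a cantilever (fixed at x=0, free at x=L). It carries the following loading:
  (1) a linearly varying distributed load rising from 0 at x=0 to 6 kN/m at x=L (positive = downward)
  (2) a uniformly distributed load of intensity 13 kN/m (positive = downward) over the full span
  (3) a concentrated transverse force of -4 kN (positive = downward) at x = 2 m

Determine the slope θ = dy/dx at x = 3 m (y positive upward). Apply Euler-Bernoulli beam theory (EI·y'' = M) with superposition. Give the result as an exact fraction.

Load 1 — triangular load w₀=6 kN/m (0→w₀ over full span):
  θ_1 = (w₀Lx²/4-w₀L²x/3-w₀x⁴/(24L))/EI = (6·4·3²/4-6·4²·3/3-6·3⁴/(24·4))/50000 = -753/800000 rad
Load 2 — uniform load w=13 kN/m over full span:
  θ_2 = -wx(x²-3Lx+3L²)/(6EI) = -13·3·(3²-3·4·3+3·4²)/(6·50000) = -273/100000 rad
Load 3 — point force P=-4 kN at a=2 m (b=L-a=2):
  θ_3 = -Pa²/(2EI)  [x>a] = -(-4)·2²/(2·50000) = 1/6250 rad
Superposition: θ = Σ θ_i = -2809/800000 rad ≈ -0.003511 rad

θ(3) = -2809/800000 rad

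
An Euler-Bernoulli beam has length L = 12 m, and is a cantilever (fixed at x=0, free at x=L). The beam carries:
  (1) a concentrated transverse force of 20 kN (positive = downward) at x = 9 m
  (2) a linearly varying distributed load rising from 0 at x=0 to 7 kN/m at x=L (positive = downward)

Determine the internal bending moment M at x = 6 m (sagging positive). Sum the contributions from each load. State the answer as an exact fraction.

Load 1 — point force P=20 kN at a=9 m (b=L-a=3):
  M_1 = -P(a-x)  [x≤a] = -20·(9-6) = -60 kN·m
Load 2 — triangular load w₀=7 kN/m (0→w₀ over full span):
  M_2 = w₀Lx/2 - w₀L²/3 - w₀x³/(6L) = 7·12·6/2 - 7·12²/3 - 7·6³/(6·12) = -105 kN·m
Superposition: M = Σ M_i = -165 kN·m ≈ -165.000000 kN·m

M(6) = -165 kN·m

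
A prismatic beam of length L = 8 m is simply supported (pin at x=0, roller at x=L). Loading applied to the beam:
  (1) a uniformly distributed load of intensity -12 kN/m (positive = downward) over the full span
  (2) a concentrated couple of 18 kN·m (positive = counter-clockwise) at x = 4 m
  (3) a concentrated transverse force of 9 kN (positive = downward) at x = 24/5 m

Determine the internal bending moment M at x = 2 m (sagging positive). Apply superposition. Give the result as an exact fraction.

M(2) = -603/10 kN·m

Load 1 — uniform load w=-12 kN/m over full span:
  M_1 = wx(L-x)/2 = (-12)·2·(8-2)/2 = -72 kN·m
Load 2 — applied couple M₀=18 kN·m at a=4 m (b=L-a=4):
  M_2 = M₀x/L  [x≤a] = 18·2/8 = 9/2 kN·m
Load 3 — point force P=9 kN at a=24/5 m (b=L-a=16/5):
  M_3 = Pbx/L  [x≤a] = 9·(16/5)·2/8 = 36/5 kN·m
Superposition: M = Σ M_i = -603/10 kN·m ≈ -60.300000 kN·m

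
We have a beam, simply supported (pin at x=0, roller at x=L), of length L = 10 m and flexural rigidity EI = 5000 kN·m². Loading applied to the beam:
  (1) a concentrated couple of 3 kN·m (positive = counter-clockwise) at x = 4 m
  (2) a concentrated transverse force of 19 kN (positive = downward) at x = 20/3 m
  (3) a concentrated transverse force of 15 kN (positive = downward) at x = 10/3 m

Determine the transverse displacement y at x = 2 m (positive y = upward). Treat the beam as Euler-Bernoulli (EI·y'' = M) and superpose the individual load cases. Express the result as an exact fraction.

Load 1 — applied couple M₀=3 kN·m at a=4 m (b=L-a=6):
  y_1 = (M₀x³/(6L)+C₁x)/EI  [x≤a] with C₁=M₀(3b²-L²)/(6L)=2/5 = (3·2³/(6·10)+(2/5)·2)/5000 = 3/12500 m
Load 2 — point force P=19 kN at a=20/3 m (b=L-a=10/3):
  y_2 = -Pbx(L²-b²-x²)/(6LEI)  [x≤a] = -19·(10/3)·2·(10²-(10/3)²-2²)/(6·10·5000) = -3629/101250 m
Load 3 — point force P=15 kN at a=10/3 m (b=L-a=20/3):
  y_3 = -Pbx(L²-b²-x²)/(6LEI)  [x≤a] = -15·(20/3)·2·(10²-(20/3)²-2²)/(6·10·5000) = -116/3375 m
Superposition: y = Σ y_i = -70847/1012500 m ≈ -0.069972 m

y(2) = -70847/1012500 m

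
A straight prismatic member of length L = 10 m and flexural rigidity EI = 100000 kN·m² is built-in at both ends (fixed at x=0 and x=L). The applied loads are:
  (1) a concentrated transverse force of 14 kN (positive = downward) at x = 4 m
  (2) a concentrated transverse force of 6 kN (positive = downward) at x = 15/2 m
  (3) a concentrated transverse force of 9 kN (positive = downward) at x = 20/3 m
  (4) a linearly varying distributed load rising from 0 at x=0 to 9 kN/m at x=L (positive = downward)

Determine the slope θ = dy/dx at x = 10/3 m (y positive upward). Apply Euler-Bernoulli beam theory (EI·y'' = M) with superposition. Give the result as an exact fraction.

Load 1 — point force P=14 kN at a=4 m (b=L-a=6):
  θ_1 = -Pb²x(2aL-(3a+b)x)/(2L³EI)  [x≤a] = -14·6²·(10/3)·(2·4·10-(3·4+6)·(10/3))/(2·10³·100000) = -21/125000 rad
Load 2 — point force P=6 kN at a=15/2 m (b=L-a=5/2):
  θ_2 = -Pb²x(2aL-(3a+b)x)/(2L³EI)  [x≤a] = -6·(5/2)²·(10/3)·(2·(15/2)·10-(3·(15/2)+(5/2))·(10/3))/(2·10³·100000) = -1/24000 rad
Load 3 — point force P=9 kN at a=20/3 m (b=L-a=10/3):
  θ_3 = -Pb²x(2aL-(3a+b)x)/(2L³EI)  [x≤a] = -9·(10/3)²·(10/3)·(2·(20/3)·10-(3·(20/3)+(10/3))·(10/3))/(2·10³·100000) = -1/10800 rad
Load 4 — triangular load w₀=9 kN/m (0→w₀ over full span):
  θ_4 = -w₀(2x(L-x)(L-2x)(x+2L)+x²(L-x)²)/(120LEI) = -9·(2·(10/3)·(10-(10/3))·(10-2·(10/3))·((10/3)+2·10)+(10/3)²·(10-(10/3))²)/(120·10·100000) = -1/3375 rad
Superposition: θ = Σ θ_i = -5387/9000000 rad ≈ -0.000599 rad

θ(10/3) = -5387/9000000 rad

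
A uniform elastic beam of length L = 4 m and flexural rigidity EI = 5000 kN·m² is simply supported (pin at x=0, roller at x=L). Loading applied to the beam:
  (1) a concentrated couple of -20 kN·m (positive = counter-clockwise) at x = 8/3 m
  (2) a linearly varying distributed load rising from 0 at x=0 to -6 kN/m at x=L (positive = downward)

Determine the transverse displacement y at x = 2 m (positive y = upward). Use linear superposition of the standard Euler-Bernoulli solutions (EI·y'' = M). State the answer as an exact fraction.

y(2) = 19/4500 m

Load 1 — applied couple M₀=-20 kN·m at a=8/3 m (b=L-a=4/3):
  y_1 = (M₀x³/(6L)+C₁x)/EI  [x≤a] with C₁=M₀(3b²-L²)/(6L)=80/9 = ((-20)·2³/(6·4)+(80/9)·2)/5000 = 1/450 m
Load 2 — triangular load w₀=-6 kN/m (0→w₀ over full span):
  y_2 = -w₀x(7L⁴-10L²x²+3x⁴)/(360LEI) = -(-6)·2·(7·4⁴-10·4²·2²+3·2⁴)/(360·4·5000) = 1/500 m
Superposition: y = Σ y_i = 19/4500 m ≈ 0.004222 m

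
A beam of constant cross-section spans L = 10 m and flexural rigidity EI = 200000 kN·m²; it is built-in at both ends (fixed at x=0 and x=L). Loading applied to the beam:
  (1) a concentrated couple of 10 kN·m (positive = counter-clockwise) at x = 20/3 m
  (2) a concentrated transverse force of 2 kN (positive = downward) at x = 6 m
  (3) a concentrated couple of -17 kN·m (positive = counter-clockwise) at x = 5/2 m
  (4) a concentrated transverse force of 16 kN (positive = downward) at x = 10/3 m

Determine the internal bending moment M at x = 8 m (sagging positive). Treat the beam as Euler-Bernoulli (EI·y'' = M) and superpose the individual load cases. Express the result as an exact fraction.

M(8) = -143959/18000 kN·m

Load 1 — applied couple M₀=10 kN·m at a=20/3 m (b=L-a=10/3):
  M_1 = R_Ax - M_A - M₀  [x>a] with R_A=4/3, M_A=10/3 = (4/3)·8 - (10/3) - 10 = -8/3 kN·m
Load 2 — point force P=2 kN at a=6 m (b=L-a=4):
  M_2 = Pa²(a+3b)(L-x)/L³ - Pa²b/L²  [x>a] = 2·6²·(6+3·4)·(10-8)/10³ - 2·6²·4/10² = -36/125 kN·m
Load 3 — applied couple M₀=-17 kN·m at a=5/2 m (b=L-a=15/2):
  M_3 = R_Ax - M_A - M₀  [x>a] with R_A=-153/80, M_A=51/16 = (-153/80)·8 - (51/16) - (-17) = -119/80 kN·m
Load 4 — point force P=16 kN at a=10/3 m (b=L-a=20/3):
  M_4 = Pa²(a+3b)(L-x)/L³ - Pa²b/L²  [x>a] = 16·(10/3)²·((10/3)+3·(20/3))·(10-8)/10³ - 16·(10/3)²·(20/3)/10² = -32/9 kN·m
Superposition: M = Σ M_i = -143959/18000 kN·m ≈ -7.997722 kN·m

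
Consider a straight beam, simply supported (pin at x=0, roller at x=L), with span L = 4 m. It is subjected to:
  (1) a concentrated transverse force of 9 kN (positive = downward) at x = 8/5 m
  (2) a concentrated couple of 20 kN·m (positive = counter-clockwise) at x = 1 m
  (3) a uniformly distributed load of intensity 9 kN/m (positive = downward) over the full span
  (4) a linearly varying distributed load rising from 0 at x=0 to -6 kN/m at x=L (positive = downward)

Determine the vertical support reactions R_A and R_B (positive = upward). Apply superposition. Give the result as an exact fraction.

R_A = 122/5 kN, R_B = 43/5 kN

Load 1 — point force P=9 kN at a=8/5 m (b=L-a=12/5):
  R_A = Pb/L = 9·(12/5)/4 = 27/5 kN
  R_B = Pa/L = 9·(8/5)/4 = 18/5 kN
Load 2 — applied couple M₀=20 kN·m at a=1 m (b=L-a=3):
  R_A = M₀/L = 20/4 = 5 kN
  R_B = -M₀/L = -20/4 = -5 kN
Load 3 — uniform load w=9 kN/m over full span:
  R_A = wL/2 = 9·4/2 = 18 kN
  R_B = wL/2 = 9·4/2 = 18 kN
Load 4 — triangular load w₀=-6 kN/m (0→w₀ over full span):
  R_A = w₀L/6 = (-6)·4/6 = -4 kN
  R_B = w₀L/3 = (-6)·4/3 = -8 kN
Superposition: R_A = 122/5 kN, R_B = 43/5 kN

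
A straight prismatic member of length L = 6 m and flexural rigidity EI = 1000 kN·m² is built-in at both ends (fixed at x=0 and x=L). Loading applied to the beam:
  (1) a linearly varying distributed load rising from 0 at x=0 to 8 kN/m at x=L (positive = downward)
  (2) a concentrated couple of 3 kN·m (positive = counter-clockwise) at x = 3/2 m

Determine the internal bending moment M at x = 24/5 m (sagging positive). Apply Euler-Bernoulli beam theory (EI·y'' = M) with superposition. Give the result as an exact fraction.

Load 1 — triangular load w₀=8 kN/m (0→w₀ over full span):
  M_1 = 3w₀Lx/20 - w₀L²/30 - w₀x³/(6L) = 3·8·6·(24/5)/20 - 8·6²/30 - 8·(24/5)³/(6·6) = 48/125 kN·m
Load 2 — applied couple M₀=3 kN·m at a=3/2 m (b=L-a=9/2):
  M_2 = R_Ax - M_A - M₀  [x>a] with R_A=9/16, M_A=-9/16 = (9/16)·(24/5) - (-9/16) - 3 = 21/80 kN·m
Superposition: M = Σ M_i = 1293/2000 kN·m ≈ 0.646500 kN·m

M(24/5) = 1293/2000 kN·m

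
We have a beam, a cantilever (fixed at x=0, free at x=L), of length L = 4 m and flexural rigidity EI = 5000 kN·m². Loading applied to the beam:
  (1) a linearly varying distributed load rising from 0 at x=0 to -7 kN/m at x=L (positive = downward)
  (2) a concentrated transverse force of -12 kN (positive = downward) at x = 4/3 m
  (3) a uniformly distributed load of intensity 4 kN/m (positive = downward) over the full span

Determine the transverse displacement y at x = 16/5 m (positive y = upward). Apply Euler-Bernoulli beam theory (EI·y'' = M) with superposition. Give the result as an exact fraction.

y(16/5) = 2902448/263671875 m

Load 1 — triangular load w₀=-7 kN/m (0→w₀ over full span):
  y_1 = (w₀Lx³/12-w₀L²x²/6-w₀x⁵/(120L))/EI = ((-7)·4·(16/5)³/12-(-7)·4²·(16/5)²/6-(-7)·(16/5)⁵/(120·4))/5000 = 700672/29296875 m
Load 2 — point force P=-12 kN at a=4/3 m (b=L-a=8/3):
  y_2 = -Pa²(3x-a)/(6EI)  [x>a] = -(-12)·(4/3)²·(3·(16/5)-(4/3))/(6·5000) = 496/84375 m
Load 3 — uniform load w=4 kN/m over full span:
  y_3 = -wx²(x²-4Lx+6L²)/(24EI) = -4·(16/5)²·((16/5)²-4·4·(16/5)+6·4²)/(24·5000) = -22016/1171875 m
Superposition: y = Σ y_i = 2902448/263671875 m ≈ 0.011008 m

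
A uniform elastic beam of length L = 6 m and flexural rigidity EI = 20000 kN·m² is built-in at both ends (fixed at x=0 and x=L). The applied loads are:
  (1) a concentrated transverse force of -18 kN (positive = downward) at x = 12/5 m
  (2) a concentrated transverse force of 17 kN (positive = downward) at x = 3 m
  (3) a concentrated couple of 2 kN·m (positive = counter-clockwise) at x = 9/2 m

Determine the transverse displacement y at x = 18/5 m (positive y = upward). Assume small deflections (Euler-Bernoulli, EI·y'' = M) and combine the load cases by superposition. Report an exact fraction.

Load 1 — point force P=-18 kN at a=12/5 m (b=L-a=18/5):
  y_1 = -Pa²(L-x)²(3bL-(3b+a)(L-x))/(6L³EI)  [x>a] = -(-18)·(12/5)²·(6-(18/5))²·(3·(18/5)·6-(3·(18/5)+(12/5))·(6-(18/5)))/(6·6³·20000) = 7452/9765625 m
Load 2 — point force P=17 kN at a=3 m (b=L-a=3):
  y_2 = -Pa²(L-x)²(3bL-(3b+a)(L-x))/(6L³EI)  [x>a] = -17·3²·(6-(18/5))²·(3·3·6-(3·3+3)·(6-(18/5)))/(6·6³·20000) = -1071/1250000 m
Load 3 — applied couple M₀=2 kN·m at a=9/2 m (b=L-a=3/2):
  y_3 = (R_Ax³/6 - M_Ax²/2)/EI  [x≤a] with R_A=3/8, M_A=5/8 = ((3/8)·(18/5)³/6 - (5/8)·(18/5)²/2)/20000 = -567/10000000 m
Superposition: y = Σ y_i = -188019/1250000000 m ≈ -0.000150 m

y(18/5) = -188019/1250000000 m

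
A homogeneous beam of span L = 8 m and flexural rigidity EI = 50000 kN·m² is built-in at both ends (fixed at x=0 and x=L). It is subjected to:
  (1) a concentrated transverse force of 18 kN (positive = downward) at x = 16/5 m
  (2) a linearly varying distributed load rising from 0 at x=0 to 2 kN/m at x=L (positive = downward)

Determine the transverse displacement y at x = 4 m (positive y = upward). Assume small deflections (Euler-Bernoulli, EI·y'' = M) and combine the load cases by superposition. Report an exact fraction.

Load 1 — point force P=18 kN at a=16/5 m (b=L-a=24/5):
  y_1 = -Pa²(L-x)²(3bL-(3b+a)(L-x))/(6L³EI)  [x>a] = -18·(16/5)²·(8-4)²·(3·(24/5)·8-(3·(24/5)+(16/5))·(8-4))/(6·8³·50000) = -336/390625 m
Load 2 — triangular load w₀=2 kN/m (0→w₀ over full span):
  y_2 = -w₀x²(L-x)²(x+2L)/(120LEI) = -2·4²·(8-4)²·(4+2·8)/(120·8·50000) = -2/9375 m
Superposition: y = Σ y_i = -1258/1171875 m ≈ -0.001073 m

y(4) = -1258/1171875 m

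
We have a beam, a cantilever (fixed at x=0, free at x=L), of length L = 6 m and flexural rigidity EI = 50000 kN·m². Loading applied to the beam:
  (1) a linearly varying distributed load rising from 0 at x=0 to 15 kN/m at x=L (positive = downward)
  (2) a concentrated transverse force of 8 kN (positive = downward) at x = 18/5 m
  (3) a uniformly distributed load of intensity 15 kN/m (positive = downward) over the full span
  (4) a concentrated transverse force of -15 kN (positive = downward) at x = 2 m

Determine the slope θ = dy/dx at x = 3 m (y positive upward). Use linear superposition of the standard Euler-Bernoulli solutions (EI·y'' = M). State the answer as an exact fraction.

Load 1 — triangular load w₀=15 kN/m (0→w₀ over full span):
  θ_1 = (w₀Lx²/4-w₀L²x/3-w₀x⁴/(24L))/EI = (15·6·3²/4-15·6²·3/3-15·3⁴/(24·6))/50000 = -1107/160000 rad
Load 2 — point force P=8 kN at a=18/5 m (b=L-a=12/5):
  θ_2 = -Px(2a-x)/(2EI)  [x≤a] = -8·3·(2·(18/5)-3)/(2·50000) = -63/62500 rad
Load 3 — uniform load w=15 kN/m over full span:
  θ_3 = -wx(x²-3Lx+3L²)/(6EI) = -15·3·(3²-3·6·3+3·6²)/(6·50000) = -189/20000 rad
Load 4 — point force P=-15 kN at a=2 m (b=L-a=4):
  θ_4 = -Pa²/(2EI)  [x>a] = -(-15)·2²/(2·50000) = 3/5000 rad
Superposition: θ = Σ θ_i = -67107/4000000 rad ≈ -0.016777 rad

θ(3) = -67107/4000000 rad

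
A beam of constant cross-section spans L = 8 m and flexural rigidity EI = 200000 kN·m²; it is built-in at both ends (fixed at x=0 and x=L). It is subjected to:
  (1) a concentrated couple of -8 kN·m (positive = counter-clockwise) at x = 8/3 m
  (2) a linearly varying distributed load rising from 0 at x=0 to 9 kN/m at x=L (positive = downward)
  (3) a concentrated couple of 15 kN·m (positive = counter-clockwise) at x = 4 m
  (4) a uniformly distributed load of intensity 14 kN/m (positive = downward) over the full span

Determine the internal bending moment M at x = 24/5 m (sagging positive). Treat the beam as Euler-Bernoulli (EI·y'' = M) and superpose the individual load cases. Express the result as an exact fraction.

M(24/5) = 61661/1500 kN·m

Load 1 — applied couple M₀=-8 kN·m at a=8/3 m (b=L-a=16/3):
  M_1 = R_Ax - M_A - M₀  [x>a] with R_A=-4/3, M_A=0 = (-4/3)·(24/5) - 0 - (-8) = 8/5 kN·m
Load 2 — triangular load w₀=9 kN/m (0→w₀ over full span):
  M_2 = 3w₀Lx/20 - w₀L²/30 - w₀x³/(6L) = 3·9·8·(24/5)/20 - 9·8²/30 - 9·(24/5)³/(6·8) = 1488/125 kN·m
Load 3 — applied couple M₀=15 kN·m at a=4 m (b=L-a=4):
  M_3 = R_Ax - M_A - M₀  [x>a] with R_A=45/16, M_A=15/4 = (45/16)·(24/5) - (15/4) - 15 = -21/4 kN·m
Load 4 — uniform load w=14 kN/m over full span:
  M_4 = wLx/2 - wL²/12 - wx²/2 = 14·8·(24/5)/2 - 14·8²/12 - 14·(24/5)²/2 = 2464/75 kN·m
Superposition: M = Σ M_i = 61661/1500 kN·m ≈ 41.107333 kN·m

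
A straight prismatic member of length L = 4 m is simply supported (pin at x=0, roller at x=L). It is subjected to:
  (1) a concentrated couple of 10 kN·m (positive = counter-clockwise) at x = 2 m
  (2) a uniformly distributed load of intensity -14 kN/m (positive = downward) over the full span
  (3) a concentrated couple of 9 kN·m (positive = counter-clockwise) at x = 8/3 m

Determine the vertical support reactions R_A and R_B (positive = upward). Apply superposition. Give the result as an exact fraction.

Load 1 — applied couple M₀=10 kN·m at a=2 m (b=L-a=2):
  R_A = M₀/L = 10/4 = 5/2 kN
  R_B = -M₀/L = -10/4 = -5/2 kN
Load 2 — uniform load w=-14 kN/m over full span:
  R_A = wL/2 = (-14)·4/2 = -28 kN
  R_B = wL/2 = (-14)·4/2 = -28 kN
Load 3 — applied couple M₀=9 kN·m at a=8/3 m (b=L-a=4/3):
  R_A = M₀/L = 9/4 kN
  R_B = -M₀/L = -9/4 kN
Superposition: R_A = -93/4 kN, R_B = -131/4 kN

R_A = -93/4 kN, R_B = -131/4 kN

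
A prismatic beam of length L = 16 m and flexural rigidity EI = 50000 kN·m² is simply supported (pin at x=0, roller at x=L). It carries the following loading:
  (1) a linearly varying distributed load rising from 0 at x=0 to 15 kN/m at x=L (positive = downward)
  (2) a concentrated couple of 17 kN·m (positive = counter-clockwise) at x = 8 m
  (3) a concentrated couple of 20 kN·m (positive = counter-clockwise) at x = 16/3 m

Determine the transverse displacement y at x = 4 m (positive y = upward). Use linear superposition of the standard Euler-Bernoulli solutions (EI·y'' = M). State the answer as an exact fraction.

y(4) = -19393/225000 m

Load 1 — triangular load w₀=15 kN/m (0→w₀ over full span):
  y_1 = -w₀x(7L⁴-10L²x²+3x⁴)/(360LEI) = -15·4·(7·16⁴-10·16²·4²+3·4⁴)/(360·16·50000) = -109/1250 m
Load 2 — applied couple M₀=17 kN·m at a=8 m (b=L-a=8):
  y_2 = (M₀x³/(6L)+C₁x)/EI  [x≤a] with C₁=M₀(3b²-L²)/(6L)=-34/3 = (17·4³/(6·16)+(-34/3)·4)/50000 = -17/25000 m
Load 3 — applied couple M₀=20 kN·m at a=16/3 m (b=L-a=32/3):
  y_3 = (M₀x³/(6L)+C₁x)/EI  [x≤a] with C₁=M₀(3b²-L²)/(6L)=160/9 = (20·4³/(6·16)+(160/9)·4)/50000 = 19/11250 m
Superposition: y = Σ y_i = -19393/225000 m ≈ -0.086191 m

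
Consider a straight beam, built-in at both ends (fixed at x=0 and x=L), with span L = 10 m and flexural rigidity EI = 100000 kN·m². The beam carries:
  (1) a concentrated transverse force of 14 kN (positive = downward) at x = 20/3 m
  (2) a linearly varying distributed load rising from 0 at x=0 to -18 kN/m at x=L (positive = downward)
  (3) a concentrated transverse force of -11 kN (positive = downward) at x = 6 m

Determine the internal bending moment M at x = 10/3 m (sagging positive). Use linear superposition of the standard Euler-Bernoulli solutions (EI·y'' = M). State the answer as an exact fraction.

M(10/3) = -39502/2025 kN·m

Load 1 — point force P=14 kN at a=20/3 m (b=L-a=10/3):
  M_1 = Pb²(3a+b)x/L³ - Pab²/L²  [x≤a] = 14·(10/3)²·(3·(20/3)+(10/3))·(10/3)/10³ - 14·(20/3)·(10/3)²/10² = 140/81 kN·m
Load 2 — triangular load w₀=-18 kN/m (0→w₀ over full span):
  M_2 = 3w₀Lx/20 - w₀L²/30 - w₀x³/(6L) = 3·(-18)·10·(10/3)/20 - (-18)·10²/30 - (-18)·(10/3)³/(6·10) = -170/9 kN·m
Load 3 — point force P=-11 kN at a=6 m (b=L-a=4):
  M_3 = Pb²(3a+b)x/L³ - Pab²/L²  [x≤a] = (-11)·4²·(3·6+4)·(10/3)/10³ - (-11)·6·4²/10² = -176/75 kN·m
Superposition: M = Σ M_i = -39502/2025 kN·m ≈ -19.507160 kN·m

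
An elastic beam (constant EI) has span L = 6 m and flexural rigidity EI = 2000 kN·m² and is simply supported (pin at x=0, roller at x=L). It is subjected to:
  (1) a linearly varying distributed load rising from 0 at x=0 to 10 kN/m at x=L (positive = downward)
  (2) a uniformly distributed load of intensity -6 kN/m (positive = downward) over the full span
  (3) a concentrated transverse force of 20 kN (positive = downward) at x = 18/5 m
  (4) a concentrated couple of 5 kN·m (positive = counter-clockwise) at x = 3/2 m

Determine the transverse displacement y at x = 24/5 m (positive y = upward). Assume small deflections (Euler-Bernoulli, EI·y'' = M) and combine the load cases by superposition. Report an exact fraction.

Load 1 — triangular load w₀=10 kN/m (0→w₀ over full span):
  y_1 = -w₀x(7L⁴-10L²x²+3x⁴)/(360LEI) = -10·(24/5)·(7·6⁴-10·6²·(24/5)²+3·(24/5)⁴)/(360·6·2000) = -10287/390625 m
Load 2 — uniform load w=-6 kN/m over full span:
  y_2 = -wx(L³-2Lx²+x³)/(24EI) = -(-6)·(24/5)·(6³-2·6·(24/5)²+(24/5)³)/(24·2000) = 2349/78125 m
Load 3 — point force P=20 kN at a=18/5 m (b=L-a=12/5):
  y_3 = -Pa(L-x)(2Lx-a²-x²)/(6LEI)  [x>a] = -20·(18/5)·(6-(24/5))·(2·6·(24/5)-(18/5)²-(24/5)²)/(6·6·2000) = -81/3125 m
Load 4 — applied couple M₀=5 kN·m at a=3/2 m (b=L-a=9/2):
  y_4 = (M₀x³/(6L)-M₀(x-a)²/2+C₁x)/EI  [x>a] with C₁=M₀(3b²-L²)/(6L)=55/16 = (5·(24/5)³/(6·6)-5·((24/5)-(3/2))²/2+(55/16)·(24/5))/2000 = 927/400000 m
Superposition: y = Σ y_i = -993501/50000000 m ≈ -0.019870 m

y(24/5) = -993501/50000000 m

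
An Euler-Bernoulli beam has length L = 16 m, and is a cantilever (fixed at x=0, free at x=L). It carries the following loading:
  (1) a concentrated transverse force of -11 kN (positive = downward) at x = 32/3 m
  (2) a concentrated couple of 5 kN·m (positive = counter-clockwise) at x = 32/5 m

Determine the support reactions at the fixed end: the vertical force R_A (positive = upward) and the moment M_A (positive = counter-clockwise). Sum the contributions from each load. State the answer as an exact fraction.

Load 1 — point force P=-11 kN at a=32/3 m (b=L-a=16/3):
  R_A = P = (-11) = -11 kN
  M_A = Pa = (-11)·(32/3) = -352/3 kN·m
Load 2 — applied couple M₀=5 kN·m at a=32/5 m (b=L-a=48/5):
  R_A = 0 kN
  M_A = -M₀ = -5 kN·m
Superposition: R_A = -11 kN, M_A = -367/3 kN·m

R_A = -11 kN, M_A = -367/3 kN·m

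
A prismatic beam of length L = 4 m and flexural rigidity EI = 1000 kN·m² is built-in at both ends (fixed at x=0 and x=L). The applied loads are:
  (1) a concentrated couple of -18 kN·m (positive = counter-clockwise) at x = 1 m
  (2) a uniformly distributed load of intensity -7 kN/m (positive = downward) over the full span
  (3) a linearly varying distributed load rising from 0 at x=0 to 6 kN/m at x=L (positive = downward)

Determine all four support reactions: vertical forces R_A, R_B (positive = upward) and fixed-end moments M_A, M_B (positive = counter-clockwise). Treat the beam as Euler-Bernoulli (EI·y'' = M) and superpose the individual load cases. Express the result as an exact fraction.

Load 1 — applied couple M₀=-18 kN·m at a=1 m (b=L-a=3):
  R_A = 6M₀ab/L³ = 6·(-18)·1·3/4³ = -81/16 kN
  M_A = M₀b(2a-b)/L² = (-18)·3·(2·1-3)/4² = 27/8 kN·m
  R_B = -6M₀ab/L³ = -6·(-18)·1·3/4³ = 81/16 kN
  M_B = M₀a(2b-a)/L² = (-18)·1·(2·3-1)/4² = -45/8 kN·m
Load 2 — uniform load w=-7 kN/m over full span:
  R_A = wL/2 = (-7)·4/2 = -14 kN
  M_A = wL²/12 = (-7)·4²/12 = -28/3 kN·m
  R_B = wL/2 = (-7)·4/2 = -14 kN
  M_B = -wL²/12 = -(-7)·4²/12 = 28/3 kN·m
Load 3 — triangular load w₀=6 kN/m (0→w₀ over full span):
  R_A = 3w₀L/20 = 3·6·4/20 = 18/5 kN
  M_A = w₀L²/30 = 6·4²/30 = 16/5 kN·m
  R_B = 7w₀L/20 = 7·6·4/20 = 42/5 kN
  M_B = -w₀L²/20 = -6·4²/20 = -24/5 kN·m
Superposition: R_A = -1237/80 kN, M_A = -331/120 kN·m, R_B = -43/80 kN, M_B = -131/120 kN·m

R_A = -1237/80 kN, M_A = -331/120 kN·m, R_B = -43/80 kN, M_B = -131/120 kN·m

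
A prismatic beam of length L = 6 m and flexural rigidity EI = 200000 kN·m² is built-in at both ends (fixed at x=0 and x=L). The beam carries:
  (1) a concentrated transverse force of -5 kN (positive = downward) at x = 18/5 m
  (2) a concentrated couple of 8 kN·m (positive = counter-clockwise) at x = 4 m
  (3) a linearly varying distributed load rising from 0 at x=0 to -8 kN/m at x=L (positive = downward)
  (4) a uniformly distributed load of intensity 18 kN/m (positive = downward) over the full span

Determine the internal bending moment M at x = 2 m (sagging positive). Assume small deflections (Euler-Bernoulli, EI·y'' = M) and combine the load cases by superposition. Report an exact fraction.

Load 1 — point force P=-5 kN at a=18/5 m (b=L-a=12/5):
  M_1 = Pb²(3a+b)x/L³ - Pab²/L²  [x≤a] = (-5)·(12/5)²·(3·(18/5)+(12/5))·2/6³ - (-5)·(18/5)·(12/5)²/6² = -16/25 kN·m
Load 2 — applied couple M₀=8 kN·m at a=4 m (b=L-a=2):
  M_2 = R_Ax - M_A  [x≤a] with R_A=16/9, M_A=8/3 = (16/9)·2 - (8/3) = 8/9 kN·m
Load 3 — triangular load w₀=-8 kN/m (0→w₀ over full span):
  M_3 = 3w₀Lx/20 - w₀L²/30 - w₀x³/(6L) = 3·(-8)·6·2/20 - (-8)·6²/30 - (-8)·2³/(6·6) = -136/45 kN·m
Load 4 — uniform load w=18 kN/m over full span:
  M_4 = wLx/2 - wL²/12 - wx²/2 = 18·6·2/2 - 18·6²/12 - 18·2²/2 = 18 kN·m
Superposition: M = Σ M_i = 1142/75 kN·m ≈ 15.226667 kN·m

M(2) = 1142/75 kN·m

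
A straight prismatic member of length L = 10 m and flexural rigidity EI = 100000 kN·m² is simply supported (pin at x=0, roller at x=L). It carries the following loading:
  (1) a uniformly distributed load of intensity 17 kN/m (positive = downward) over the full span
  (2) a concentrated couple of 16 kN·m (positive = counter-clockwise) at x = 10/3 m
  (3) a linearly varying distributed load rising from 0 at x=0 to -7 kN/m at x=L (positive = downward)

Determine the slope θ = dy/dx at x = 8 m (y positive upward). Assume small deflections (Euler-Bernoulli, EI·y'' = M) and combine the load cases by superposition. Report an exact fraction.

Load 1 — uniform load w=17 kN/m over full span:
  θ_1 = -w(L³-6Lx²+4x³)/(24EI) = -17·(10³-6·10·8²+4·8³)/(24·100000) = 561/100000 rad
Load 2 — applied couple M₀=16 kN·m at a=10/3 m (b=L-a=20/3):
  θ_2 = (M₀x²/(2L)-M₀(x-a)+C₁)/EI  [x>a] with C₁=M₀(3b²-L²)/(6L)=80/9 = (16·8²/(2·10)-16·(8-(10/3))+(80/9))/100000 = -41/281250 rad
Load 3 — triangular load w₀=-7 kN/m (0→w₀ over full span):
  θ_3 = -w₀(7L⁴-30L²x²+15x⁴)/(360LEI) = -(-7)·(7·10⁴-30·10²·8²+15·8⁴)/(360·10·100000) = -5299/4500000 rad
Superposition: θ = Σ θ_i = 643/150000 rad ≈ 0.004287 rad

θ(8) = 643/150000 rad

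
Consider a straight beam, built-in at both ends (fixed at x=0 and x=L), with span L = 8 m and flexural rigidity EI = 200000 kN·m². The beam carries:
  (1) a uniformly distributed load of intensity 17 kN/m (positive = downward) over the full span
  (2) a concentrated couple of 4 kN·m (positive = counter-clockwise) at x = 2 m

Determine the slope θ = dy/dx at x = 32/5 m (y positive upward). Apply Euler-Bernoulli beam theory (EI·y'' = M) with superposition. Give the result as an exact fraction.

Load 1 — uniform load w=17 kN/m over full span:
  θ_1 = -wx(L-x)(L-2x)/(12EI) = -17·(32/5)·(8-(32/5))·(8-2·(32/5))/(12·200000) = 136/390625 rad
Load 2 — applied couple M₀=4 kN·m at a=2 m (b=L-a=6):
  θ_2 = (R_Ax²/2 - M_Ax - M₀(x-a))/EI  [x>a] with R_A=9/16, M_A=-3/4 = ((9/16)·(32/5)²/2 - (-3/4)·(32/5) - 4·((32/5)-2))/200000 = -1/156250 rad
Superposition: θ = Σ θ_i = 267/781250 rad ≈ 0.000342 rad

θ(32/5) = 267/781250 rad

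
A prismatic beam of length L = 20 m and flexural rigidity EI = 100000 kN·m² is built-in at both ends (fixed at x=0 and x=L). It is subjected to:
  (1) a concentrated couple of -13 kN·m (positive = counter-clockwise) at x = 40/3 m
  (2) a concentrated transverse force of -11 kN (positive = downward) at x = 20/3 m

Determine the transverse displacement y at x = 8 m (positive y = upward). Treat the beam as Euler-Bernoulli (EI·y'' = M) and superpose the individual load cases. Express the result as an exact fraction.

Load 1 — applied couple M₀=-13 kN·m at a=40/3 m (b=L-a=20/3):
  y_1 = (R_Ax³/6 - M_Ax²/2)/EI  [x≤a] with R_A=-13/15, M_A=-13/3 = ((-13/15)·8³/6 - (-13/3)·8²/2)/100000 = 91/140625 m
Load 2 — point force P=-11 kN at a=20/3 m (b=L-a=40/3):
  y_2 = -Pa²(L-x)²(3bL-(3b+a)(L-x))/(6L³EI)  [x>a] = -(-11)·(20/3)²·(20-8)²·(3·(40/3)·20-(3·(40/3)+(20/3))·(20-8))/(6·20³·100000) = 11/3125 m
Superposition: y = Σ y_i = 586/140625 m ≈ 0.004167 m

y(8) = 586/140625 m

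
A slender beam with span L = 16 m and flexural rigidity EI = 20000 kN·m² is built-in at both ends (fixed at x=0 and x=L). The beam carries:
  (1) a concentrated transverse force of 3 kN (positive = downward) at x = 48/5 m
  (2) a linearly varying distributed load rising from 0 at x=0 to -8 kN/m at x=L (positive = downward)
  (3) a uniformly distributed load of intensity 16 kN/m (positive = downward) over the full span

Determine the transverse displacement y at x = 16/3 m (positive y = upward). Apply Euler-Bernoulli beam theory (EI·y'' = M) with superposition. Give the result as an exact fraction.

y(16/3) = -4820992/56953125 m

Load 1 — point force P=3 kN at a=48/5 m (b=L-a=32/5):
  y_1 = -Pb²x²(3aL-(3a+b)x)/(6L³EI)  [x≤a] = -3·(32/5)²·(16/3)²·(3·(48/5)·16-(3·(48/5)+(32/5))·(16/3))/(6·16³·20000) = -4096/2109375 m
Load 2 — triangular load w₀=-8 kN/m (0→w₀ over full span):
  y_2 = -w₀x²(L-x)²(x+2L)/(120LEI) = -(-8)·(16/3)²·(16-(16/3))²·((16/3)+2·16)/(120·16·20000) = 57344/2278125 m
Load 3 — uniform load w=16 kN/m over full span:
  y_3 = -wx²(L-x)²/(24EI) = -16·(16/3)²·(16-(16/3))²/(24·20000) = -16384/151875 m
Superposition: y = Σ y_i = -4820992/56953125 m ≈ -0.084648 m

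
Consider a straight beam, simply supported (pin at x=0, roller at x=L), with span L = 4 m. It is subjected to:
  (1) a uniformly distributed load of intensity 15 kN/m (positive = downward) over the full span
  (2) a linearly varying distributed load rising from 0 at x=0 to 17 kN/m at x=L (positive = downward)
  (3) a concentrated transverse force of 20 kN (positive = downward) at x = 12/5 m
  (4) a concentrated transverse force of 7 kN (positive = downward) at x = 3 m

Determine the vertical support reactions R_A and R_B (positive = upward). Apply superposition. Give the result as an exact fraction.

Load 1 — uniform load w=15 kN/m over full span:
  R_A = wL/2 = 15·4/2 = 30 kN
  R_B = wL/2 = 15·4/2 = 30 kN
Load 2 — triangular load w₀=17 kN/m (0→w₀ over full span):
  R_A = w₀L/6 = 17·4/6 = 34/3 kN
  R_B = w₀L/3 = 17·4/3 = 68/3 kN
Load 3 — point force P=20 kN at a=12/5 m (b=L-a=8/5):
  R_A = Pb/L = 20·(8/5)/4 = 8 kN
  R_B = Pa/L = 20·(12/5)/4 = 12 kN
Load 4 — point force P=7 kN at a=3 m (b=L-a=1):
  R_A = Pb/L = 7·1/4 = 7/4 kN
  R_B = Pa/L = 7·3/4 = 21/4 kN
Superposition: R_A = 613/12 kN, R_B = 839/12 kN

R_A = 613/12 kN, R_B = 839/12 kN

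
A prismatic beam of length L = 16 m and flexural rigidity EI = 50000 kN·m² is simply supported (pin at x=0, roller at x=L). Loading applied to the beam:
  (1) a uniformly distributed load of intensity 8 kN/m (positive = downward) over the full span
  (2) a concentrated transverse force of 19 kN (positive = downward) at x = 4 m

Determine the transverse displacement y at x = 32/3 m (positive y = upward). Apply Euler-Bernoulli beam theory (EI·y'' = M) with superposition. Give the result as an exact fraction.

y(32/3) = -103678/759375 m

Load 1 — uniform load w=8 kN/m over full span:
  y_1 = -wx(L³-2Lx²+x³)/(24EI) = -8·(32/3)·(16³-2·16·(32/3)²+(32/3)³)/(24·50000) = -90112/759375 m
Load 2 — point force P=19 kN at a=4 m (b=L-a=12):
  y_2 = -Pa(L-x)(2Lx-a²-x²)/(6LEI)  [x>a] = -19·4·(16-(32/3))·(2·16·(32/3)-4²-(32/3)²)/(6·16·50000) = -4522/253125 m
Superposition: y = Σ y_i = -103678/759375 m ≈ -0.136531 m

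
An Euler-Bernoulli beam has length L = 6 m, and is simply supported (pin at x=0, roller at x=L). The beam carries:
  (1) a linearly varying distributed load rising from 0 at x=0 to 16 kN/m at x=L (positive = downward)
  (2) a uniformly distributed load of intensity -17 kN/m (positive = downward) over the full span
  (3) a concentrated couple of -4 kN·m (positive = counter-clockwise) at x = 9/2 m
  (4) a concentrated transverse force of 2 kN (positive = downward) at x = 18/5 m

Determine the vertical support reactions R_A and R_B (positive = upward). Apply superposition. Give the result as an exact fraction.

Load 1 — triangular load w₀=16 kN/m (0→w₀ over full span):
  R_A = w₀L/6 = 16·6/6 = 16 kN
  R_B = w₀L/3 = 16·6/3 = 32 kN
Load 2 — uniform load w=-17 kN/m over full span:
  R_A = wL/2 = (-17)·6/2 = -51 kN
  R_B = wL/2 = (-17)·6/2 = -51 kN
Load 3 — applied couple M₀=-4 kN·m at a=9/2 m (b=L-a=3/2):
  R_A = M₀/L = (-4)/6 = -2/3 kN
  R_B = -M₀/L = -(-4)/6 = 2/3 kN
Load 4 — point force P=2 kN at a=18/5 m (b=L-a=12/5):
  R_A = Pb/L = 2·(12/5)/6 = 4/5 kN
  R_B = Pa/L = 2·(18/5)/6 = 6/5 kN
Superposition: R_A = -523/15 kN, R_B = -257/15 kN

R_A = -523/15 kN, R_B = -257/15 kN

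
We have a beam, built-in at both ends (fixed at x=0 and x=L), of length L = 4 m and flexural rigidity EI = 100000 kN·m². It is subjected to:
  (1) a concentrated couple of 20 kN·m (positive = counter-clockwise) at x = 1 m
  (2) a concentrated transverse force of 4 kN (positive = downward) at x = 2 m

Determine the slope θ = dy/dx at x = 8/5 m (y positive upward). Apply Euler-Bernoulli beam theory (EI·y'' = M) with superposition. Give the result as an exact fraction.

θ(8/5) = 7/1250000 rad

Load 1 — applied couple M₀=20 kN·m at a=1 m (b=L-a=3):
  θ_1 = (R_Ax²/2 - M_Ax - M₀(x-a))/EI  [x>a] with R_A=45/8, M_A=-15/4 = ((45/8)·(8/5)²/2 - (-15/4)·(8/5) - 20·((8/5)-1))/100000 = 3/250000 rad
Load 2 — point force P=4 kN at a=2 m (b=L-a=2):
  θ_2 = -Pb²x(2aL-(3a+b)x)/(2L³EI)  [x≤a] = -4·2²·(8/5)·(2·2·4-(3·2+2)·(8/5))/(2·4³·100000) = -1/156250 rad
Superposition: θ = Σ θ_i = 7/1250000 rad ≈ 0.000006 rad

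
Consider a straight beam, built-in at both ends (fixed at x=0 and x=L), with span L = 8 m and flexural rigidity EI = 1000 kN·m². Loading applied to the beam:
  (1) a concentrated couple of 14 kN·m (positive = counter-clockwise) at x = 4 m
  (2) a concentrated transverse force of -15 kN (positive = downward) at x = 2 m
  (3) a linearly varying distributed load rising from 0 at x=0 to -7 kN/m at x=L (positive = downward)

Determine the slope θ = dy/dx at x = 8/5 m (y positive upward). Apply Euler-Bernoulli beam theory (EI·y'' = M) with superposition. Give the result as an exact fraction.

θ(8/5) = 20569/937500 rad

Load 1 — applied couple M₀=14 kN·m at a=4 m (b=L-a=4):
  θ_1 = (R_Ax²/2 - M_Ax)/EI  [x≤a] with R_A=21/8, M_A=7/2 = ((21/8)·(8/5)²/2 - (7/2)·(8/5))/1000 = -7/3125 rad
Load 2 — point force P=-15 kN at a=2 m (b=L-a=6):
  θ_2 = -Pb²x(2aL-(3a+b)x)/(2L³EI)  [x≤a] = -(-15)·6²·(8/5)·(2·2·8-(3·2+6)·(8/5))/(2·8³·1000) = 27/2500 rad
Load 3 — triangular load w₀=-7 kN/m (0→w₀ over full span):
  θ_3 = -w₀(2x(L-x)(L-2x)(x+2L)+x²(L-x)²)/(120LEI) = -(-7)·(2·(8/5)·(8-(8/5))·(8-2·(8/5))·((8/5)+2·8)+(8/5)²·(8-(8/5))²)/(120·8·1000) = 3136/234375 rad
Superposition: θ = Σ θ_i = 20569/937500 rad ≈ 0.021940 rad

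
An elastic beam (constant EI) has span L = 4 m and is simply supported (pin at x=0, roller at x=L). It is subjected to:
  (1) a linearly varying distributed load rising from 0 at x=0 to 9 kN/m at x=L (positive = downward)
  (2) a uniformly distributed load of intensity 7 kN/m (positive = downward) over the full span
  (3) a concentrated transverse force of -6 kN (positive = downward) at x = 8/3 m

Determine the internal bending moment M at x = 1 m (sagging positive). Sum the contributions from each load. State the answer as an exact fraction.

Load 1 — triangular load w₀=9 kN/m (0→w₀ over full span):
  M_1 = w₀Lx/6 - w₀x³/(6L) = 9·4·1/6 - 9·1³/(6·4) = 45/8 kN·m
Load 2 — uniform load w=7 kN/m over full span:
  M_2 = wx(L-x)/2 = 7·1·(4-1)/2 = 21/2 kN·m
Load 3 — point force P=-6 kN at a=8/3 m (b=L-a=4/3):
  M_3 = Pbx/L  [x≤a] = (-6)·(4/3)·1/4 = -2 kN·m
Superposition: M = Σ M_i = 113/8 kN·m ≈ 14.125000 kN·m

M(1) = 113/8 kN·m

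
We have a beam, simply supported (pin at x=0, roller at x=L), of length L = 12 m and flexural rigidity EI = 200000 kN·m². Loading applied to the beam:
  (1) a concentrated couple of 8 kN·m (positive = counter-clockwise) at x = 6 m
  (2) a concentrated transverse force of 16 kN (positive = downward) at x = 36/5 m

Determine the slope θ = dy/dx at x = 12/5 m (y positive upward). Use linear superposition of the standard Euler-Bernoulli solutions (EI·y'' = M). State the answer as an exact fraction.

θ(12/5) = -3521/6250000 rad

Load 1 — applied couple M₀=8 kN·m at a=6 m (b=L-a=6):
  θ_1 = (M₀x²/(2L)+C₁)/EI  [x≤a] with C₁=M₀(3b²-L²)/(6L)=-4 = (8·(12/5)²/(2·12)+(-4))/200000 = -13/1250000 rad
Load 2 — point force P=16 kN at a=36/5 m (b=L-a=24/5):
  θ_2 = -Pb(L²-b²-3x²)/(6LEI)  [x≤a] = -16·(24/5)·(12²-(24/5)²-3·(12/5)²)/(6·12·200000) = -216/390625 rad
Superposition: θ = Σ θ_i = -3521/6250000 rad ≈ -0.000563 rad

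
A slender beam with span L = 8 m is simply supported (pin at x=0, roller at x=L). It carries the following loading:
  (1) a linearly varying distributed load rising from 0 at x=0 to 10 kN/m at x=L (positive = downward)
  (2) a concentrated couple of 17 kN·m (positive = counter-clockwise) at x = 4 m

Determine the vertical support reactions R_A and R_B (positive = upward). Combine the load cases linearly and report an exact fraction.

Load 1 — triangular load w₀=10 kN/m (0→w₀ over full span):
  R_A = w₀L/6 = 10·8/6 = 40/3 kN
  R_B = w₀L/3 = 10·8/3 = 80/3 kN
Load 2 — applied couple M₀=17 kN·m at a=4 m (b=L-a=4):
  R_A = M₀/L = 17/8 kN
  R_B = -M₀/L = -17/8 kN
Superposition: R_A = 371/24 kN, R_B = 589/24 kN

R_A = 371/24 kN, R_B = 589/24 kN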